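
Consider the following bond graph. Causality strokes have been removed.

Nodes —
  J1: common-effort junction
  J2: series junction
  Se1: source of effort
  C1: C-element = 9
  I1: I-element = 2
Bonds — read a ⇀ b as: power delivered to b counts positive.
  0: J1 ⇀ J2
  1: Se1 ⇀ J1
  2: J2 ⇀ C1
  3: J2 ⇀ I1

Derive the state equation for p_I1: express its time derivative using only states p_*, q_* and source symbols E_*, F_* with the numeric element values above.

β1 stroke→J1  (Se1: effort source, stroke at far end)
β0 stroke→J2  (0-jn J1 has e-setter on 1)
β2 stroke→J2  (C1 outputs effort q/C1)
β3 stroke→I1  (closing 1-jn rule on J2)

dp_I1/dt = E_Se1 - q_C1/9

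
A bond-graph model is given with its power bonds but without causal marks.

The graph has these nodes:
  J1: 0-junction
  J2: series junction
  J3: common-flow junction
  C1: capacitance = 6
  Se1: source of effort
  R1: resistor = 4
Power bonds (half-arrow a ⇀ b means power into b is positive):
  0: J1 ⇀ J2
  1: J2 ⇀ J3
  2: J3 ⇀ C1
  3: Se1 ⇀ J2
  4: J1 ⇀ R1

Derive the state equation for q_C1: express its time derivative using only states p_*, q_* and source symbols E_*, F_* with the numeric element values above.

#3 stroke at J2  (Se1 fixes effort; stroke away)
#2 stroke at J3  (prefer integral on C1)
#1 stroke at J2  (J3: last free bond brings flow in)
#0 stroke at J1  (only one flow-in slot at J2)
#4 stroke at R1  (J1: bond 0 brought effort, rest push out)

dq_C1/dt = E_Se1/4 - q_C1/24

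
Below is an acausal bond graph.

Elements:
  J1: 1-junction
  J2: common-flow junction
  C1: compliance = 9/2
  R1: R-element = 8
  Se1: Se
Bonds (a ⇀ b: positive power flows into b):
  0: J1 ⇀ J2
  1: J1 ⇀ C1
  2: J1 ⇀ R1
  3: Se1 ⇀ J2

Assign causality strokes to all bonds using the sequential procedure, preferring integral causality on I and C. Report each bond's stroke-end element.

bond 3 stroke→J2  (Se1 (Se) sets effort on bond)
bond 0 stroke→J1  (J2: last free bond brings flow in)
bond 1 stroke→J1  (C1: C, integral causality)
bond 2 stroke→R1  (only one flow-in slot at J1)

#0 |J1
#1 |J1
#2 |R1
#3 |J2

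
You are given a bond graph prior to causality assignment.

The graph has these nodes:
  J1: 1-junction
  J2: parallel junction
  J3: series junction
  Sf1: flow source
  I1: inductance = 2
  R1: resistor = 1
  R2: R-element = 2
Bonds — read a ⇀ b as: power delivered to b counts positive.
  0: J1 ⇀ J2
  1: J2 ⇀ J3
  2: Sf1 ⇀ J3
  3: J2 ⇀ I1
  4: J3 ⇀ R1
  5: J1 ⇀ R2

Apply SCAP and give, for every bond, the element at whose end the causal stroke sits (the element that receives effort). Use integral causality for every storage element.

b0 →J2
b1 →J3
b2 →Sf1
b3 →I1
b4 →J3
b5 →J1

b2 →Sf1  (Sf1 fixes flow; stroke at Sf1)
b1 →J3  (J3 flow already set via bond 2)
b4 →J3  (J3 flow already set via bond 2)
b3 →I1  (prefer integral on I1)
b0 →J2  (J2: last free bond brings effort in)
b5 →J1  (J1: bond 0 brought flow, rest push out)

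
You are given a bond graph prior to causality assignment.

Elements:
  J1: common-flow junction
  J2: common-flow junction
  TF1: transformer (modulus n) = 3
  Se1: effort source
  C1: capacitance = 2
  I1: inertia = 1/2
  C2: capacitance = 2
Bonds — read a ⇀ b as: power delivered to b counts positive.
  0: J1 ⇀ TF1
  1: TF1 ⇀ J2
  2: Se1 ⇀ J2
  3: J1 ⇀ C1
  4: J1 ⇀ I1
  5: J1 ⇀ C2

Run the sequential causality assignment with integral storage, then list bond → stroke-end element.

β2 |J2  (Se1 (Se) sets effort on bond)
β1 |TF1  (closing 1-jn rule on J2)
β0 |J1  (through TF1, causality passes straight; one stroke at TF1)
β3 |J1  (C1: C, integral causality)
β4 |I1  (I1 integral (f out))
β5 |J1  (common-f at J1 fixed by 4)

β0 stroke at J1
β1 stroke at TF1
β2 stroke at J2
β3 stroke at J1
β4 stroke at I1
β5 stroke at J1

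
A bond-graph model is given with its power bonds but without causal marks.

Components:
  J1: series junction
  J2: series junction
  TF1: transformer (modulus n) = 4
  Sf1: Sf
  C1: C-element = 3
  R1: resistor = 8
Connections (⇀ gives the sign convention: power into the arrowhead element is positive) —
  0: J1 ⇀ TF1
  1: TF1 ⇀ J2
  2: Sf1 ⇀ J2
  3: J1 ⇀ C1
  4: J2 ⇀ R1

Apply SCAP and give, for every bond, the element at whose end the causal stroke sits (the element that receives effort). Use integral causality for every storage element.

β2 stroke at Sf1  (Sf1 fixes flow; stroke at Sf1)
β1 stroke at J2  (J2: bond 2 brought flow, rest push out)
β4 stroke at J2  (common-f at J2 fixed by 2)
β0 stroke at TF1  (TF1: transformer flips bond 1)
β3 stroke at J1  (J1 flow already set via bond 0)

β0 stroke at TF1
β1 stroke at J2
β2 stroke at Sf1
β3 stroke at J1
β4 stroke at J2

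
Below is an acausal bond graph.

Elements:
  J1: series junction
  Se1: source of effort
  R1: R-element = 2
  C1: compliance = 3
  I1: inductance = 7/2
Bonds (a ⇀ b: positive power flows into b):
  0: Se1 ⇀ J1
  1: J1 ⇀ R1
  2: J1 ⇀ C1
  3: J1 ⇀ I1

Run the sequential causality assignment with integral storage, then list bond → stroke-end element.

β0 |J1  (Se1 fixes effort; stroke away)
β2 |J1  (C1 outputs effort q/C1)
β3 |I1  (I1 integral (f out))
β1 |J1  (J1 flow already set via bond 3)

β0 |J1
β1 |J1
β2 |J1
β3 |I1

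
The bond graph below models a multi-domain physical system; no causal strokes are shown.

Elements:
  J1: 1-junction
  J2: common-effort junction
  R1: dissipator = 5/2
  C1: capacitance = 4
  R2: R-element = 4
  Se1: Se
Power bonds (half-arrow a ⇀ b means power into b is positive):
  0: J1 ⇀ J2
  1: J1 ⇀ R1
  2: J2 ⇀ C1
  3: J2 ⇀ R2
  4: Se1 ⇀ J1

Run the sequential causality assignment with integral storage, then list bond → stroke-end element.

#0 |J1
#1 |R1
#2 |J2
#3 |R2
#4 |J1

bond 4 stroke at J1  (Se1 (Se) sets effort on bond)
bond 2 stroke at J2  (C1 outputs effort q/C1)
bond 0 stroke at J1  (0-jn J2 has e-setter on 2)
bond 3 stroke at R2  (common-e at J2 fixed by 2)
bond 1 stroke at R1  (closing 1-jn rule on J1)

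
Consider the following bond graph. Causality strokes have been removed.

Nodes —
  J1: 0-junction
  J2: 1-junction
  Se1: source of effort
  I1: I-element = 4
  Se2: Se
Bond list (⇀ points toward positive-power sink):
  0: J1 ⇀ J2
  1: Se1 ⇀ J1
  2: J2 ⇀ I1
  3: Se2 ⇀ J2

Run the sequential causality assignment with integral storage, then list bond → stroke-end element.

#0 →J2
#1 →J1
#2 →I1
#3 →J2

b1 stroke at J1  (Se1: effort source, stroke at far end)
b3 stroke at J2  (Se2: effort source, stroke at far end)
b0 stroke at J2  (J1: bond 1 brought effort, rest push out)
b2 stroke at I1  (J2: last free bond brings flow in)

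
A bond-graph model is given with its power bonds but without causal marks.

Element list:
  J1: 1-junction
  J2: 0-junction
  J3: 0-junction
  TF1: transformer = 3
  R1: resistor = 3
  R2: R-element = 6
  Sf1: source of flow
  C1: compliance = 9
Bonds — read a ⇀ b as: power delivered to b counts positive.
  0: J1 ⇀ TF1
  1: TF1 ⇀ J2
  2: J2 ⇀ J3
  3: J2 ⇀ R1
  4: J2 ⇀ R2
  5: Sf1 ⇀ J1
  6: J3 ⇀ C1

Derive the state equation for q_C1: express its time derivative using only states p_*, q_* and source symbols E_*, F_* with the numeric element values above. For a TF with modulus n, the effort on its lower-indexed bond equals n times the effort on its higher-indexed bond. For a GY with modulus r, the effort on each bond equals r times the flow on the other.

#5 stroke→Sf1  (Sf1 fixes flow; stroke at Sf1)
#0 stroke→J1  (common-f at J1 fixed by 5)
#1 stroke→TF1  (TF1: transformer flips bond 0)
#6 stroke→J3  (C1 integral (e out))
#2 stroke→J2  (J3: bond 6 brought effort, rest push out)
#3 stroke→R1  (J2 effort already set via bond 2)
#4 stroke→R2  (J2 effort already set via bond 2)

dq_C1/dt = 3*F_Sf1 - q_C1/18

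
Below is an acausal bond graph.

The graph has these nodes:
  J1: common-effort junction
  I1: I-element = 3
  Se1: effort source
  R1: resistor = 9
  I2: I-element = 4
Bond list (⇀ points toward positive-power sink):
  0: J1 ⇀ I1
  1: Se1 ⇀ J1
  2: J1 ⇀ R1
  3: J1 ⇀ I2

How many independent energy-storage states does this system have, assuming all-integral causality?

2  (I1, I2 all integral)

β1 stroke at J1  (Se1 (Se) sets effort on bond)
β0 stroke at I1  (J1 effort already set via bond 1)
β2 stroke at R1  (common-e at J1 fixed by 1)
β3 stroke at I2  (common-e at J1 fixed by 1)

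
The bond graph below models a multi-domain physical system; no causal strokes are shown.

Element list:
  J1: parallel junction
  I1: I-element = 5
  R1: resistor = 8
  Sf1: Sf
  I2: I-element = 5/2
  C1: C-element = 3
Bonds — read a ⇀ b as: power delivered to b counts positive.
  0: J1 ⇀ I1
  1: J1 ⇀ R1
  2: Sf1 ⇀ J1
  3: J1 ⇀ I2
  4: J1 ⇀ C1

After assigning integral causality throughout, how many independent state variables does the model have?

#2 stroke→Sf1  (source Sf1 imposes f)
#0 stroke→I1  (I1 integral (f out))
#3 stroke→I2  (I2 integral (f out))
#4 stroke→J1  (C1 outputs effort q/C1)
#1 stroke→R1  (0-jn J1 has e-setter on 4)

3  (C1, I1, I2 all integral)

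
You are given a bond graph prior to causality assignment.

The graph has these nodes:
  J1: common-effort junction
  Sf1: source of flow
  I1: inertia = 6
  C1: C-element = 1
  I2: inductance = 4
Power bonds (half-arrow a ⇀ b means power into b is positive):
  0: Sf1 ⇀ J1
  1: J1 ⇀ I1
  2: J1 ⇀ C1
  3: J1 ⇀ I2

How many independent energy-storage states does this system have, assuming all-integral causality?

b0 stroke at Sf1  (Sf1: flow source, stroke at near end)
b1 stroke at I1  (I1 integral (f out))
b2 stroke at J1  (C1 integral (e out))
b3 stroke at I2  (0-jn J1 has e-setter on 2)

3  (C1, I1, I2 all integral)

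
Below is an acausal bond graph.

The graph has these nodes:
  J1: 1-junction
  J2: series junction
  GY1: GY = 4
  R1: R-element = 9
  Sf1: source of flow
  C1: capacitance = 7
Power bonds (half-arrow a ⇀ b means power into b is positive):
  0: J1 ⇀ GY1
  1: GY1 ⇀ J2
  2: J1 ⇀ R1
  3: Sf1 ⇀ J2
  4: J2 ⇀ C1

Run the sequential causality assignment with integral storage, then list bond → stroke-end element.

#0 →J1
#1 →J2
#2 →R1
#3 →Sf1
#4 →J2

b3 stroke at Sf1  (source Sf1 imposes f)
b1 stroke at J2  (common-f at J2 fixed by 3)
b4 stroke at J2  (J2 flow already set via bond 3)
b0 stroke at J1  (GY1 both-in/both-out from 1)
b2 stroke at R1  (J1 needs exactly one f-in)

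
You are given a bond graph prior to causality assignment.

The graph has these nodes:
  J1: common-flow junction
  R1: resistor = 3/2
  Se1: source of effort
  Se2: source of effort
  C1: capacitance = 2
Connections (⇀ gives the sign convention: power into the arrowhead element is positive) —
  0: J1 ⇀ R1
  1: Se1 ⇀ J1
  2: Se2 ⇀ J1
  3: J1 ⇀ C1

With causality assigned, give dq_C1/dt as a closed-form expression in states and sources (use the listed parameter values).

bond 1 stroke at J1  (source Se1 imposes e)
bond 2 stroke at J1  (source Se2 imposes e)
bond 3 stroke at J1  (prefer integral on C1)
bond 0 stroke at R1  (only one flow-in slot at J1)

dq_C1/dt = 2*E_Se1/3 + 2*E_Se2/3 - q_C1/3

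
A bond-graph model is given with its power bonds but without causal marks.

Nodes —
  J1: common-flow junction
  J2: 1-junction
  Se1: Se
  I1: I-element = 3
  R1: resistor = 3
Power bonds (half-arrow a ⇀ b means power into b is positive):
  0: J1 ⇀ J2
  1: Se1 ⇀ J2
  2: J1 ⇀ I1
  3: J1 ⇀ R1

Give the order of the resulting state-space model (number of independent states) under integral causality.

#1 →J2  (Se1: effort source, stroke at far end)
#0 →J1  (only one flow-in slot at J2)
#2 →I1  (I1 outputs flow p/I1)
#3 →J1  (1-jn J1 has f-setter on 2)

1  (I1 all integral)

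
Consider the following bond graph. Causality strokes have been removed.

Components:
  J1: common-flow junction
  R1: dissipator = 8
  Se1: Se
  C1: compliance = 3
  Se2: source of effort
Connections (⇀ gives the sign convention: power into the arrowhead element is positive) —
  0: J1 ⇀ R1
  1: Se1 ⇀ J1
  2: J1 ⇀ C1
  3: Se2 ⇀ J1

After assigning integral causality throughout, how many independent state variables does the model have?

1  (C1 all integral)

#1 stroke→J1  (Se1: effort source, stroke at far end)
#3 stroke→J1  (source Se2 imposes e)
#2 stroke→J1  (prefer integral on C1)
#0 stroke→R1  (closing 1-jn rule on J1)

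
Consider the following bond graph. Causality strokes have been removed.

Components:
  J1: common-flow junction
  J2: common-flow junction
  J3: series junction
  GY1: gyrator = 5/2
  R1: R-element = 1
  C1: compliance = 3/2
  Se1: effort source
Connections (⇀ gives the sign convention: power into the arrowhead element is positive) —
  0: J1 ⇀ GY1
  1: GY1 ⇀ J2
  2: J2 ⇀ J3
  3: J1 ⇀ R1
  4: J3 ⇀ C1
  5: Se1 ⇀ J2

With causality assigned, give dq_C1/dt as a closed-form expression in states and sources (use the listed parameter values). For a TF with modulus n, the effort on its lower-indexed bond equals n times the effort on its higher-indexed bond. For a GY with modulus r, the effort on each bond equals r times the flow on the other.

dq_C1/dt = 4*E_Se1/25 - 8*q_C1/75

bond 5 stroke at J2  (Se1 fixes effort; stroke away)
bond 4 stroke at J3  (C1: C, integral causality)
bond 2 stroke at J2  (J3 needs exactly one f-in)
bond 1 stroke at GY1  (closing 1-jn rule on J2)
bond 0 stroke at GY1  (GY1: gyrator matches bond 1)
bond 3 stroke at J1  (1-jn J1 has f-setter on 0)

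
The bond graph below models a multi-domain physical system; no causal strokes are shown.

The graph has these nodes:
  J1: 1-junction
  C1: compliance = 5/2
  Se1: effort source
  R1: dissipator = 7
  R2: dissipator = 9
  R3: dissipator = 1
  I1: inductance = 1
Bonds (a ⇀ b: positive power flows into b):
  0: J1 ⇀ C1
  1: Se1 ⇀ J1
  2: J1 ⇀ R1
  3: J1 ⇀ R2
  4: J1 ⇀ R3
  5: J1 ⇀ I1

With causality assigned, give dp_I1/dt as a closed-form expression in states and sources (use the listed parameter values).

dp_I1/dt = E_Se1 - 17*p_I1 - 2*q_C1/5

β1 |J1  (Se1 (Se) sets effort on bond)
β0 |J1  (prefer integral on C1)
β5 |I1  (prefer integral on I1)
β2 |J1  (common-f at J1 fixed by 5)
β3 |J1  (J1: bond 5 brought flow, rest push out)
β4 |J1  (common-f at J1 fixed by 5)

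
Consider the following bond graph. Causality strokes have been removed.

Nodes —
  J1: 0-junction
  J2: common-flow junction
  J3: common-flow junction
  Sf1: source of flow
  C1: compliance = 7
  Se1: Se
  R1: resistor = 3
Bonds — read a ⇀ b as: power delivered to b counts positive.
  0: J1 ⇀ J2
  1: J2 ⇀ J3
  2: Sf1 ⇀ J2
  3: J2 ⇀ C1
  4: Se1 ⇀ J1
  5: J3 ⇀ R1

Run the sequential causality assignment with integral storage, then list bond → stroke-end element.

β0 |J2
β1 |J2
β2 |Sf1
β3 |J2
β4 |J1
β5 |J3

#2 |Sf1  (source Sf1 imposes f)
#4 |J1  (source Se1 imposes e)
#0 |J2  (J1: bond 4 brought effort, rest push out)
#1 |J2  (1-jn J2 has f-setter on 2)
#3 |J2  (J2 flow already set via bond 2)
#5 |J3  (common-f at J3 fixed by 1)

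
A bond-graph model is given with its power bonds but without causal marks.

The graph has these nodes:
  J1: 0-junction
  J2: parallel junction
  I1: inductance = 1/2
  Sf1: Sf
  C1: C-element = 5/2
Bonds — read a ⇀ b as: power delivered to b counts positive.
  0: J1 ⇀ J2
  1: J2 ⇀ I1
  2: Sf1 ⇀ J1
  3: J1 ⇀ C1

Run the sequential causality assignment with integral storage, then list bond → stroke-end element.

#0 →J2
#1 →I1
#2 →Sf1
#3 →J1

b2 stroke→Sf1  (Sf1: flow source, stroke at near end)
b1 stroke→I1  (I1 integral (f out))
b0 stroke→J2  (closing 0-jn rule on J2)
b3 stroke→J1  (only one effort-in slot at J1)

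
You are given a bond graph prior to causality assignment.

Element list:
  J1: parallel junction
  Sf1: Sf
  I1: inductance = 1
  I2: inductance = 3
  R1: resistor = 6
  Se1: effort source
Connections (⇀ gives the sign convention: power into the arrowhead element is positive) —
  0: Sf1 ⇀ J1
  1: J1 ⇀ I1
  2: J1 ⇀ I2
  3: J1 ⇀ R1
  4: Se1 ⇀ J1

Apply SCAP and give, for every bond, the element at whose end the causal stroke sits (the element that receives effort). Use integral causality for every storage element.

bond 0 →Sf1
bond 1 →I1
bond 2 →I2
bond 3 →R1
bond 4 →J1

b0 stroke at Sf1  (Sf1 fixes flow; stroke at Sf1)
b4 stroke at J1  (Se1 fixes effort; stroke away)
b1 stroke at I1  (J1: bond 4 brought effort, rest push out)
b2 stroke at I2  (0-jn J1 has e-setter on 4)
b3 stroke at R1  (0-jn J1 has e-setter on 4)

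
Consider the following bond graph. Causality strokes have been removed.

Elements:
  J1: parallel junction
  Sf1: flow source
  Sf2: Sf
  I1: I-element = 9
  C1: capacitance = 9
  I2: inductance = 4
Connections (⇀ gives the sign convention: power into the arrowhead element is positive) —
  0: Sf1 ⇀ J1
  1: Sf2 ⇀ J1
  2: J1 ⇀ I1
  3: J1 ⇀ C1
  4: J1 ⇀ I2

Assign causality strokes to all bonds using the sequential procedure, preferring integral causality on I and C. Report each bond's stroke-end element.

β0 →Sf1
β1 →Sf2
β2 →I1
β3 →J1
β4 →I2

#0 →Sf1  (source Sf1 imposes f)
#1 →Sf2  (Sf2 (Sf) sets flow on bond)
#2 →I1  (I1 integral (f out))
#3 →J1  (C1 outputs effort q/C1)
#4 →I2  (common-e at J1 fixed by 3)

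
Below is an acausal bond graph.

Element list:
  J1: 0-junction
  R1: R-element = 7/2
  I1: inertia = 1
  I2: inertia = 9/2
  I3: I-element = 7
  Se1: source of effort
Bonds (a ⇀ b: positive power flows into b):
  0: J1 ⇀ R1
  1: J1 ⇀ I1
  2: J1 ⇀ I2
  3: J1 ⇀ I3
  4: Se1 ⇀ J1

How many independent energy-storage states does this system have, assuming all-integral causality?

b4 |J1  (Se1: effort source, stroke at far end)
b0 |R1  (J1: bond 4 brought effort, rest push out)
b1 |I1  (J1: bond 4 brought effort, rest push out)
b2 |I2  (0-jn J1 has e-setter on 4)
b3 |I3  (common-e at J1 fixed by 4)

3  (I1, I2, I3 all integral)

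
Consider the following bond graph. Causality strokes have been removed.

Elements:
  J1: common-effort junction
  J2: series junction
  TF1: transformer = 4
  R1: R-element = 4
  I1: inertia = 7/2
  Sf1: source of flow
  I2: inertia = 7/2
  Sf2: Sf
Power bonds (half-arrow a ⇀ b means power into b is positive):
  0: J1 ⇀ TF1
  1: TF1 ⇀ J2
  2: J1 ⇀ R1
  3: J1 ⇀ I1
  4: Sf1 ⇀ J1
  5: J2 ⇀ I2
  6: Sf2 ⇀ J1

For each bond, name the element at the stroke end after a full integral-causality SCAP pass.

b0 stroke→TF1
b1 stroke→J2
b2 stroke→J1
b3 stroke→I1
b4 stroke→Sf1
b5 stroke→I2
b6 stroke→Sf2

#4 stroke at Sf1  (Sf1 (Sf) sets flow on bond)
#6 stroke at Sf2  (Sf2: flow source, stroke at near end)
#3 stroke at I1  (I1 outputs flow p/I1)
#5 stroke at I2  (I2: I, integral causality)
#1 stroke at J2  (1-jn J2 has f-setter on 5)
#0 stroke at TF1  (through TF1, causality passes straight; one stroke at TF1)
#2 stroke at J1  (J1 needs exactly one e-in)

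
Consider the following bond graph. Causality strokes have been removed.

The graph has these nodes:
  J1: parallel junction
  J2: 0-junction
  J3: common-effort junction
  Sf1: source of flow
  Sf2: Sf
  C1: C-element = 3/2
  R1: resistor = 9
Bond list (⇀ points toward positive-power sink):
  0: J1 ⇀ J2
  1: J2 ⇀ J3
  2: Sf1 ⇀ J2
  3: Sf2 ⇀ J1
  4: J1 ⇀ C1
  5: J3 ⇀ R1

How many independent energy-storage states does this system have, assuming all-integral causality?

bond 2 stroke→Sf1  (Sf1: flow source, stroke at near end)
bond 3 stroke→Sf2  (source Sf2 imposes f)
bond 4 stroke→J1  (C1 integral (e out))
bond 0 stroke→J2  (common-e at J1 fixed by 4)
bond 1 stroke→J3  (0-jn J2 has e-setter on 0)
bond 5 stroke→R1  (common-e at J3 fixed by 1)

1  (C1 all integral)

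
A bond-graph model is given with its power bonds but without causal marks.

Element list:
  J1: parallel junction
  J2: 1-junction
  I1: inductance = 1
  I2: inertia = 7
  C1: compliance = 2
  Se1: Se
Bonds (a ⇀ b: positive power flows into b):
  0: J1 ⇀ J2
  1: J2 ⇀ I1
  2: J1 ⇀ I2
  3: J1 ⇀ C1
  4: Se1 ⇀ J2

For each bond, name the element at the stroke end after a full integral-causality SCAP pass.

β4 →J2  (Se1: effort source, stroke at far end)
β1 →I1  (I1 outputs flow p/I1)
β0 →J2  (common-f at J2 fixed by 1)
β2 →I2  (I2: I, integral causality)
β3 →J1  (closing 0-jn rule on J1)

bond 0 stroke→J2
bond 1 stroke→I1
bond 2 stroke→I2
bond 3 stroke→J1
bond 4 stroke→J2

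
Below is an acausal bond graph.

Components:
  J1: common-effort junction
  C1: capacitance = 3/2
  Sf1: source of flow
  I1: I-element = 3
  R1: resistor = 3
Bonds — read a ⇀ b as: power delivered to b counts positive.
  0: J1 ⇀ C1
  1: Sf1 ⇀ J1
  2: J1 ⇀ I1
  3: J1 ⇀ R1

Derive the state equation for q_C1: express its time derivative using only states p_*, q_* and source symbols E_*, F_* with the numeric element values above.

dq_C1/dt = F_Sf1 - p_I1/3 - 2*q_C1/9

β1 stroke→Sf1  (Sf1: flow source, stroke at near end)
β0 stroke→J1  (C1: C, integral causality)
β2 stroke→I1  (J1: bond 0 brought effort, rest push out)
β3 stroke→R1  (J1 effort already set via bond 0)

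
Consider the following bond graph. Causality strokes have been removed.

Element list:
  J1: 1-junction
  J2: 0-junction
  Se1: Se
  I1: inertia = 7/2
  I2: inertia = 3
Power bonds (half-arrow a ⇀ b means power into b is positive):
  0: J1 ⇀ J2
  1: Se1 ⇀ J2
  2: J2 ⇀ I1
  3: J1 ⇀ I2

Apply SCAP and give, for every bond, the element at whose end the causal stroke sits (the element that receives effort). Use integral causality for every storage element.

#1 stroke→J2  (source Se1 imposes e)
#0 stroke→J1  (common-e at J2 fixed by 1)
#2 stroke→I1  (common-e at J2 fixed by 1)
#3 stroke→I2  (J1: last free bond brings flow in)

#0 |J1
#1 |J2
#2 |I1
#3 |I2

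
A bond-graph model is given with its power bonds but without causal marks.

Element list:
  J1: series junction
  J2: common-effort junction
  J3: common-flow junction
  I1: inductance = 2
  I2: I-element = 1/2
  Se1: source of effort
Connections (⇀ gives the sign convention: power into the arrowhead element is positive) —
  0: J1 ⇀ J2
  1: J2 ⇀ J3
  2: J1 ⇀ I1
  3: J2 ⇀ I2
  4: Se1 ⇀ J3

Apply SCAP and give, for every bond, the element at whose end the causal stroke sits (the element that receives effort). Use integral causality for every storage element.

#0 stroke→J1
#1 stroke→J2
#2 stroke→I1
#3 stroke→I2
#4 stroke→J3

b4 |J3  (Se1 fixes effort; stroke away)
b1 |J2  (J3: last free bond brings flow in)
b0 |J1  (common-e at J2 fixed by 1)
b3 |I2  (J2 effort already set via bond 1)
b2 |I1  (J1 needs exactly one f-in)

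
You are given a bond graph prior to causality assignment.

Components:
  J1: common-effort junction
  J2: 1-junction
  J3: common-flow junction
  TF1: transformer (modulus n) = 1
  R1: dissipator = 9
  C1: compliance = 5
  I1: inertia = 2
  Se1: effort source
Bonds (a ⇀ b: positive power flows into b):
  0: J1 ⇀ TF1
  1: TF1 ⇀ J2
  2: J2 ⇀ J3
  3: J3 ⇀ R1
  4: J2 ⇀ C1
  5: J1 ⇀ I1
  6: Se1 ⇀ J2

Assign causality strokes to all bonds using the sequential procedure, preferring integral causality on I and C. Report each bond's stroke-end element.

#6 stroke→J2  (Se1 fixes effort; stroke away)
#4 stroke→J2  (C1: C, integral causality)
#5 stroke→I1  (prefer integral on I1)
#0 stroke→J1  (closing 0-jn rule on J1)
#1 stroke→TF1  (TF TF1: opposite of bond 0)
#2 stroke→J2  (J2 flow already set via bond 1)
#3 stroke→J3  (J3: bond 2 brought flow, rest push out)

#0 →J1
#1 →TF1
#2 →J2
#3 →J3
#4 →J2
#5 →I1
#6 →J2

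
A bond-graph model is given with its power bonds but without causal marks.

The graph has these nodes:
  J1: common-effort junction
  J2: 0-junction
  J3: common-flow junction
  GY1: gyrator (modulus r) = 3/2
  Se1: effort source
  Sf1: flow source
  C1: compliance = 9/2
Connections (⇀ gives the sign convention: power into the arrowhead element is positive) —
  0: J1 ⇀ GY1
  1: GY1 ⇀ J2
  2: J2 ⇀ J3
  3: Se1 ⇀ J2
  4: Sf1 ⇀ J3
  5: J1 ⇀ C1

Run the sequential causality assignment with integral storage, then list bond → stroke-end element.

#3 |J2  (Se1: effort source, stroke at far end)
#4 |Sf1  (source Sf1 imposes f)
#1 |GY1  (J2 effort already set via bond 3)
#2 |J3  (J2 effort already set via bond 3)
#0 |GY1  (GY1 both-in/both-out from 1)
#5 |J1  (only one effort-in slot at J1)

#0 stroke→GY1
#1 stroke→GY1
#2 stroke→J3
#3 stroke→J2
#4 stroke→Sf1
#5 stroke→J1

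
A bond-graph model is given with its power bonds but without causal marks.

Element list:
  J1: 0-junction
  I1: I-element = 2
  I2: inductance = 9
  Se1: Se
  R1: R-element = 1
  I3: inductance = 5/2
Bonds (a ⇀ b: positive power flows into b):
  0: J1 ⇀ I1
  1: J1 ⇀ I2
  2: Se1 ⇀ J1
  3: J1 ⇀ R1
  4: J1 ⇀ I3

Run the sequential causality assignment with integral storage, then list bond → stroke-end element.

#2 stroke→J1  (Se1: effort source, stroke at far end)
#0 stroke→I1  (common-e at J1 fixed by 2)
#1 stroke→I2  (J1: bond 2 brought effort, rest push out)
#3 stroke→R1  (J1 effort already set via bond 2)
#4 stroke→I3  (0-jn J1 has e-setter on 2)

#0 stroke at I1
#1 stroke at I2
#2 stroke at J1
#3 stroke at R1
#4 stroke at I3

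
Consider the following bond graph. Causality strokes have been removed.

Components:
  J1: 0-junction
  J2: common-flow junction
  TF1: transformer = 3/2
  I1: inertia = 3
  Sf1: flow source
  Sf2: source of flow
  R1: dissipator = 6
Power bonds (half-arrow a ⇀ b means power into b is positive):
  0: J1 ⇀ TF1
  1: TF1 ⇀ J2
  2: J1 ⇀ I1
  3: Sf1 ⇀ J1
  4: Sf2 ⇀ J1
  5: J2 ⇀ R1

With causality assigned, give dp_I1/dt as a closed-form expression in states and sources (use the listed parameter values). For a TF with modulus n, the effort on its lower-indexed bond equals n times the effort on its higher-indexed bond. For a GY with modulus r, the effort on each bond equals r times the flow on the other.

bond 3 →Sf1  (Sf1 (Sf) sets flow on bond)
bond 4 →Sf2  (Sf2 fixes flow; stroke at Sf2)
bond 2 →I1  (I1: I, integral causality)
bond 0 →J1  (J1 needs exactly one e-in)
bond 1 →TF1  (TF TF1: opposite of bond 0)
bond 5 →J2  (J2: bond 1 brought flow, rest push out)

dp_I1/dt = 27*F_Sf1/2 + 27*F_Sf2/2 - 9*p_I1/2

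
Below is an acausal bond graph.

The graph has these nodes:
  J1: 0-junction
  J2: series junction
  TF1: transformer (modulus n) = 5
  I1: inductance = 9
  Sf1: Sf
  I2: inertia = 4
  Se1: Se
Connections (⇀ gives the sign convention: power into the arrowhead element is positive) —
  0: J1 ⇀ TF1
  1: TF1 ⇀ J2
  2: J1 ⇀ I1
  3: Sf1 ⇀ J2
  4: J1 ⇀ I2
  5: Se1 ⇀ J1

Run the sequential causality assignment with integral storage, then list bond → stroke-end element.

b0 |TF1
b1 |J2
b2 |I1
b3 |Sf1
b4 |I2
b5 |J1

#3 stroke at Sf1  (source Sf1 imposes f)
#5 stroke at J1  (Se1 fixes effort; stroke away)
#0 stroke at TF1  (0-jn J1 has e-setter on 5)
#2 stroke at I1  (common-e at J1 fixed by 5)
#4 stroke at I2  (J1: bond 5 brought effort, rest push out)
#1 stroke at J2  (J2: bond 3 brought flow, rest push out)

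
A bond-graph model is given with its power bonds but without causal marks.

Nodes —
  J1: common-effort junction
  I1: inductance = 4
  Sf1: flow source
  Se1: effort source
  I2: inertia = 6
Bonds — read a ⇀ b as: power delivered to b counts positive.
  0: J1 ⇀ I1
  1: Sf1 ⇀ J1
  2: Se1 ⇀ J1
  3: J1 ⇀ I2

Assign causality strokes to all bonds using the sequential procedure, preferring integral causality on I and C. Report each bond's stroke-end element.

bond 1 |Sf1  (source Sf1 imposes f)
bond 2 |J1  (source Se1 imposes e)
bond 0 |I1  (J1 effort already set via bond 2)
bond 3 |I2  (J1 effort already set via bond 2)

β0 stroke→I1
β1 stroke→Sf1
β2 stroke→J1
β3 stroke→I2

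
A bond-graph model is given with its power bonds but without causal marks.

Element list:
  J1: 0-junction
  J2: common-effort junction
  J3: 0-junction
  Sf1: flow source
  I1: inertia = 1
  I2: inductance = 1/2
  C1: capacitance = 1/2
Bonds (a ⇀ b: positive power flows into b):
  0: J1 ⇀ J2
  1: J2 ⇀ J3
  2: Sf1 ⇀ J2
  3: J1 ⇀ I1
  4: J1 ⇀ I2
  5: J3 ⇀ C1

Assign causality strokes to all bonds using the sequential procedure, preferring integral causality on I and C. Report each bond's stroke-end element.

b0 stroke at J1
b1 stroke at J2
b2 stroke at Sf1
b3 stroke at I1
b4 stroke at I2
b5 stroke at J3

β2 stroke at Sf1  (Sf1: flow source, stroke at near end)
β3 stroke at I1  (I1: I, integral causality)
β4 stroke at I2  (I2: I, integral causality)
β0 stroke at J1  (J1 needs exactly one e-in)
β1 stroke at J2  (J2: last free bond brings effort in)
β5 stroke at J3  (closing 0-jn rule on J3)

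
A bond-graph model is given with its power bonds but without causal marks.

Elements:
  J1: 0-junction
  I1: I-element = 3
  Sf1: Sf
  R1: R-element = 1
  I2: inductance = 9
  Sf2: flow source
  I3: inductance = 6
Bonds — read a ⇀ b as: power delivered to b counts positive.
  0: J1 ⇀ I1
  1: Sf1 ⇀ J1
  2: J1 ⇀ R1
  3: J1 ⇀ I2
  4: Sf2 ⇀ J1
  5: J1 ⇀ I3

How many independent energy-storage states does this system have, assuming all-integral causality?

β1 |Sf1  (source Sf1 imposes f)
β4 |Sf2  (Sf2 (Sf) sets flow on bond)
β0 |I1  (I1 outputs flow p/I1)
β3 |I2  (prefer integral on I2)
β5 |I3  (I3: I, integral causality)
β2 |J1  (only one effort-in slot at J1)

3  (I1, I2, I3 all integral)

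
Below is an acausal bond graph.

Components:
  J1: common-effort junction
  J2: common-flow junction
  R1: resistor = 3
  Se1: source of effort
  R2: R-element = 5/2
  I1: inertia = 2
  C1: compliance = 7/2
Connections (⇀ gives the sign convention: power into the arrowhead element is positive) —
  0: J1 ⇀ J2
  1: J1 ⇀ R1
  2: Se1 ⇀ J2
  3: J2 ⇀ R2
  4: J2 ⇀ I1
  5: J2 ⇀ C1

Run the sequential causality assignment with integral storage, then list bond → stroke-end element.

b0 stroke→J2
b1 stroke→J1
b2 stroke→J2
b3 stroke→J2
b4 stroke→I1
b5 stroke→J2

bond 2 stroke→J2  (Se1: effort source, stroke at far end)
bond 4 stroke→I1  (I1: I, integral causality)
bond 0 stroke→J2  (common-f at J2 fixed by 4)
bond 3 stroke→J2  (1-jn J2 has f-setter on 4)
bond 5 stroke→J2  (J2 flow already set via bond 4)
bond 1 stroke→J1  (J1 needs exactly one e-in)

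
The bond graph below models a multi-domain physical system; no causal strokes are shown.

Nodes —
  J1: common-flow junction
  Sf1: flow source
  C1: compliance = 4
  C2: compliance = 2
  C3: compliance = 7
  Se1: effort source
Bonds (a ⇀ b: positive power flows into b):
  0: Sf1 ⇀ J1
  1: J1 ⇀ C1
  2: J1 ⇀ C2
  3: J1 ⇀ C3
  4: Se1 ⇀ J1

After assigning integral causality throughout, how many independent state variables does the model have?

3  (C1, C2, C3 all integral)

#0 |Sf1  (Sf1 (Sf) sets flow on bond)
#4 |J1  (Se1: effort source, stroke at far end)
#1 |J1  (1-jn J1 has f-setter on 0)
#2 |J1  (J1 flow already set via bond 0)
#3 |J1  (common-f at J1 fixed by 0)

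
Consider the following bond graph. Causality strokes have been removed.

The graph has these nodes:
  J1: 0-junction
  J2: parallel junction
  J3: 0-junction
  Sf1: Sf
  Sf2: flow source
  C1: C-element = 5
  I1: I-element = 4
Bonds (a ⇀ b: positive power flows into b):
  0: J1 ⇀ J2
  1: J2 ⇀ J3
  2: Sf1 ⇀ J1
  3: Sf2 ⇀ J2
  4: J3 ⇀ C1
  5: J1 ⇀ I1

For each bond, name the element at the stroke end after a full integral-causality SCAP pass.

#2 |Sf1  (Sf1: flow source, stroke at near end)
#3 |Sf2  (Sf2: flow source, stroke at near end)
#4 |J3  (C1: C, integral causality)
#1 |J2  (common-e at J3 fixed by 4)
#0 |J1  (common-e at J2 fixed by 1)
#5 |I1  (common-e at J1 fixed by 0)

#0 |J1
#1 |J2
#2 |Sf1
#3 |Sf2
#4 |J3
#5 |I1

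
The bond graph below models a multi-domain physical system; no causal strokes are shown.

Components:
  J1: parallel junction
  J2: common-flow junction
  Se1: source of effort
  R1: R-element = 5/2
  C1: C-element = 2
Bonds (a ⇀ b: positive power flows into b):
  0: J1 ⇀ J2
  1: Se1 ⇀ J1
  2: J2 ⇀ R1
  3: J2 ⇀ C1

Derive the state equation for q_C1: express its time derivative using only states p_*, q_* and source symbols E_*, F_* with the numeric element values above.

dq_C1/dt = 2*E_Se1/5 - q_C1/5

b1 →J1  (Se1: effort source, stroke at far end)
b0 →J2  (J1 effort already set via bond 1)
b3 →J2  (C1: C, integral causality)
b2 →R1  (J2: last free bond brings flow in)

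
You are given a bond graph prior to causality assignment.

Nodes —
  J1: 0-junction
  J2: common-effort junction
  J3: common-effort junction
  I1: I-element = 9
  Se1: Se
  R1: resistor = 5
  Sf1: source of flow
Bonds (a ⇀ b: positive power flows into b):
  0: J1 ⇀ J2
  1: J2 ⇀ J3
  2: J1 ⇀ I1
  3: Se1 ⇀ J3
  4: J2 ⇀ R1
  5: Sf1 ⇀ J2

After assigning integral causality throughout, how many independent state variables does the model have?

1  (I1 all integral)

bond 3 |J3  (Se1 fixes effort; stroke away)
bond 5 |Sf1  (Sf1: flow source, stroke at near end)
bond 1 |J2  (J3: bond 3 brought effort, rest push out)
bond 0 |J1  (0-jn J2 has e-setter on 1)
bond 4 |R1  (J2 effort already set via bond 1)
bond 2 |I1  (J1 effort already set via bond 0)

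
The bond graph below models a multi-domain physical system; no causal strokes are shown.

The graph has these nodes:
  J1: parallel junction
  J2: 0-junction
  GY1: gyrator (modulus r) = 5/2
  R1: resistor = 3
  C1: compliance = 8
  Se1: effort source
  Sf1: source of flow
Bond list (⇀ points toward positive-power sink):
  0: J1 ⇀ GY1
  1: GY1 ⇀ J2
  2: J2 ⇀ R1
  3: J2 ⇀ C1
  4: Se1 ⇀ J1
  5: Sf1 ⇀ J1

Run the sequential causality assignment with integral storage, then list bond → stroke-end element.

b0 stroke at GY1
b1 stroke at GY1
b2 stroke at R1
b3 stroke at J2
b4 stroke at J1
b5 stroke at Sf1

bond 4 →J1  (Se1 fixes effort; stroke away)
bond 5 →Sf1  (Sf1 fixes flow; stroke at Sf1)
bond 0 →GY1  (J1 effort already set via bond 4)
bond 1 →GY1  (through GY1, causality inverts; strokes same side of GY1)
bond 3 →J2  (C1 integral (e out))
bond 2 →R1  (common-e at J2 fixed by 3)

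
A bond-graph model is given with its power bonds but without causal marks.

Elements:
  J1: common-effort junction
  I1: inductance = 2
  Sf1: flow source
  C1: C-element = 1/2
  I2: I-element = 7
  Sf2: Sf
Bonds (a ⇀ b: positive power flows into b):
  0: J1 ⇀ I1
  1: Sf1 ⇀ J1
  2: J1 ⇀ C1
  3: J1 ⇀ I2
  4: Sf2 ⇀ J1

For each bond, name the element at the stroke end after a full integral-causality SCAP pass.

b0 stroke at I1
b1 stroke at Sf1
b2 stroke at J1
b3 stroke at I2
b4 stroke at Sf2

β1 stroke at Sf1  (Sf1: flow source, stroke at near end)
β4 stroke at Sf2  (Sf2 (Sf) sets flow on bond)
β0 stroke at I1  (I1 integral (f out))
β2 stroke at J1  (C1 integral (e out))
β3 stroke at I2  (J1 effort already set via bond 2)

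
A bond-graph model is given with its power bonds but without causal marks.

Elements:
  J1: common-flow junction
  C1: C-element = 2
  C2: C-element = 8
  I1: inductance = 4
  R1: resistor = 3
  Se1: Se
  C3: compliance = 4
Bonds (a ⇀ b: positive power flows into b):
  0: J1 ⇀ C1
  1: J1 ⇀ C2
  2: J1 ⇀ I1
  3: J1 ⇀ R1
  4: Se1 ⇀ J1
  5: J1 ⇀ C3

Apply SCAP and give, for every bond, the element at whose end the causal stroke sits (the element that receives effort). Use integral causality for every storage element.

#0 →J1
#1 →J1
#2 →I1
#3 →J1
#4 →J1
#5 →J1

β4 →J1  (Se1 (Se) sets effort on bond)
β0 →J1  (prefer integral on C1)
β1 →J1  (C2: C, integral causality)
β2 →I1  (I1: I, integral causality)
β3 →J1  (common-f at J1 fixed by 2)
β5 →J1  (J1: bond 2 brought flow, rest push out)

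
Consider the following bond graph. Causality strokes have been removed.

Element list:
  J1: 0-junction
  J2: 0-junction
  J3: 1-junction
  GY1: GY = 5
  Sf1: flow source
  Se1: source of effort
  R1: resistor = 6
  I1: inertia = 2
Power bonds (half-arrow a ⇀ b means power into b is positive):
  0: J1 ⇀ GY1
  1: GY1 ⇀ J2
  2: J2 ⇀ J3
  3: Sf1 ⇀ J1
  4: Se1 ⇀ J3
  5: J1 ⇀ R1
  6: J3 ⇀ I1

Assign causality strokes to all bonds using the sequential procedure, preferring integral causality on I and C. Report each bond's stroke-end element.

β3 |Sf1  (Sf1 fixes flow; stroke at Sf1)
β4 |J3  (Se1 fixes effort; stroke away)
β6 |I1  (I1 integral (f out))
β2 |J3  (J3: bond 6 brought flow, rest push out)
β1 |J2  (J2: last free bond brings effort in)
β0 |J1  (GY1: gyrator matches bond 1)
β5 |R1  (J1: bond 0 brought effort, rest push out)

b0 stroke→J1
b1 stroke→J2
b2 stroke→J3
b3 stroke→Sf1
b4 stroke→J3
b5 stroke→R1
b6 stroke→I1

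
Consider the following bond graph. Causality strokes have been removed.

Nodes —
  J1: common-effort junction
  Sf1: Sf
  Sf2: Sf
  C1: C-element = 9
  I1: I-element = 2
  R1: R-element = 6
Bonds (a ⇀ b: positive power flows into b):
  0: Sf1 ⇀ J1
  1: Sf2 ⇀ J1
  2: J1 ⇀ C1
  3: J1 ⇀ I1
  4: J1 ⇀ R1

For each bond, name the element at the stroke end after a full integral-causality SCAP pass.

#0 |Sf1
#1 |Sf2
#2 |J1
#3 |I1
#4 |R1

β0 →Sf1  (source Sf1 imposes f)
β1 →Sf2  (Sf2: flow source, stroke at near end)
β2 →J1  (prefer integral on C1)
β3 →I1  (J1 effort already set via bond 2)
β4 →R1  (common-e at J1 fixed by 2)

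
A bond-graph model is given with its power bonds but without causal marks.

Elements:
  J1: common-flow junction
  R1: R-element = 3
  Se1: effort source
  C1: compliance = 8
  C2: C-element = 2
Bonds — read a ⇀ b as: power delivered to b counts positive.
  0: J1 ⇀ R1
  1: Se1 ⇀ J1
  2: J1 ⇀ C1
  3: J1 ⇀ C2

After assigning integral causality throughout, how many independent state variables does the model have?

#1 stroke at J1  (Se1 (Se) sets effort on bond)
#2 stroke at J1  (C1 outputs effort q/C1)
#3 stroke at J1  (C2 integral (e out))
#0 stroke at R1  (only one flow-in slot at J1)

2  (C1, C2 all integral)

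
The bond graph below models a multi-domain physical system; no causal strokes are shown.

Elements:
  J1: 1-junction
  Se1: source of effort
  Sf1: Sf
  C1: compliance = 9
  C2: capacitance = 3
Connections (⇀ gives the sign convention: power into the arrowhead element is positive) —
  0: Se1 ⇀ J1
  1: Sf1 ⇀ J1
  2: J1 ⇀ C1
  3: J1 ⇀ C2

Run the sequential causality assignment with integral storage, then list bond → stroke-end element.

b0 stroke→J1
b1 stroke→Sf1
b2 stroke→J1
b3 stroke→J1

#0 stroke at J1  (Se1 (Se) sets effort on bond)
#1 stroke at Sf1  (Sf1 (Sf) sets flow on bond)
#2 stroke at J1  (common-f at J1 fixed by 1)
#3 stroke at J1  (J1 flow already set via bond 1)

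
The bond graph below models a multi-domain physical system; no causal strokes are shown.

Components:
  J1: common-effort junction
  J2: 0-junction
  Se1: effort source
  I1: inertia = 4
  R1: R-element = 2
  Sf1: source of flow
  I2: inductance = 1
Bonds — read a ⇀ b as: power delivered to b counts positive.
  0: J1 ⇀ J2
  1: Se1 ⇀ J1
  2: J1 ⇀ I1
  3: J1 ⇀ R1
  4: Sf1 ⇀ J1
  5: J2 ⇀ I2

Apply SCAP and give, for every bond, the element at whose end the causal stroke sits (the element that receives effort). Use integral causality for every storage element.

bond 0 →J2
bond 1 →J1
bond 2 →I1
bond 3 →R1
bond 4 →Sf1
bond 5 →I2

bond 1 |J1  (Se1 fixes effort; stroke away)
bond 4 |Sf1  (Sf1 (Sf) sets flow on bond)
bond 0 |J2  (J1: bond 1 brought effort, rest push out)
bond 2 |I1  (0-jn J1 has e-setter on 1)
bond 3 |R1  (0-jn J1 has e-setter on 1)
bond 5 |I2  (common-e at J2 fixed by 0)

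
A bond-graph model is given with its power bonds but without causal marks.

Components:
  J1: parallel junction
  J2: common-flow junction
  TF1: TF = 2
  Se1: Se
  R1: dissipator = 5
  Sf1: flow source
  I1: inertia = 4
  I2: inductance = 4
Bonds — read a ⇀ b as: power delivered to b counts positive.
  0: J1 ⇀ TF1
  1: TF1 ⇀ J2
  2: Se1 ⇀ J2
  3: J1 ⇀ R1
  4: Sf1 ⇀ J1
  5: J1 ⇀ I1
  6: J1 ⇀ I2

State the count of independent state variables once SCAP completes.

β2 stroke→J2  (Se1: effort source, stroke at far end)
β4 stroke→Sf1  (Sf1 fixes flow; stroke at Sf1)
β1 stroke→TF1  (only one flow-in slot at J2)
β0 stroke→J1  (TF1 one-in-one-out from 1)
β3 stroke→R1  (J1: bond 0 brought effort, rest push out)
β5 stroke→I1  (common-e at J1 fixed by 0)
β6 stroke→I2  (0-jn J1 has e-setter on 0)

2  (I1, I2 all integral)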